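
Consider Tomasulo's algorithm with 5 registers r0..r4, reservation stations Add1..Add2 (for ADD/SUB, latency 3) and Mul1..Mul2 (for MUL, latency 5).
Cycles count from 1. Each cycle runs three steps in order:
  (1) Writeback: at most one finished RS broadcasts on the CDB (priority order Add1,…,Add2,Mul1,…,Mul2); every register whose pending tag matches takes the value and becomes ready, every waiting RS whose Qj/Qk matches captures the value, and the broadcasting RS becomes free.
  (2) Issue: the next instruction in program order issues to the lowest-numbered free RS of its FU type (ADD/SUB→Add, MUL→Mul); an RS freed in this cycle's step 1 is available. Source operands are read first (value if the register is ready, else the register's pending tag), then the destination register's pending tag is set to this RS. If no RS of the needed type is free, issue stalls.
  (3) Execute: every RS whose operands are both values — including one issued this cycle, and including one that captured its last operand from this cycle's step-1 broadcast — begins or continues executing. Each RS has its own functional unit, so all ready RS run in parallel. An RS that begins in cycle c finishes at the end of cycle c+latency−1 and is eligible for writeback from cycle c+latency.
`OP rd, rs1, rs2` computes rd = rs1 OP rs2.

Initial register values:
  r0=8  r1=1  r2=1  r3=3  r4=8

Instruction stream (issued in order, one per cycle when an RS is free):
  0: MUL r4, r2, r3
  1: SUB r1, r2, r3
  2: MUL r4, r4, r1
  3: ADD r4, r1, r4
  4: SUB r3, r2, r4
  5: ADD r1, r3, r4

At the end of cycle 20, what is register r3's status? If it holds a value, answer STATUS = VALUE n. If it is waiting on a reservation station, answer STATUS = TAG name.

  c1: issue MUL r4<-Mul1  regs: r0:8,r1:1,r2:1,r3:3,r4:Mul1
  c2: issue SUB r1<-Add1  regs: r0:8,r1:Add1,r2:1,r3:3,r4:Mul1
  c3: issue MUL r4<-Mul2  regs: r0:8,r1:Add1,r2:1,r3:3,r4:Mul2
  c4: issue ADD r4<-Add2  regs: r0:8,r1:Add1,r2:1,r3:3,r4:Add2
  c5: CDB Add1=-2; issue SUB r3<-Add1  regs: r0:8,r1:-2,r2:1,r3:Add1,r4:Add2
  c6: CDB Mul1=3; stall  regs: r0:8,r1:-2,r2:1,r3:Add1,r4:Add2
  c7: stall  regs: r0:8,r1:-2,r2:1,r3:Add1,r4:Add2
  c8: stall  regs: r0:8,r1:-2,r2:1,r3:Add1,r4:Add2
  c9: stall  regs: r0:8,r1:-2,r2:1,r3:Add1,r4:Add2
  c10: stall  regs: r0:8,r1:-2,r2:1,r3:Add1,r4:Add2
  c11: CDB Mul2=-6; stall  regs: r0:8,r1:-2,r2:1,r3:Add1,r4:Add2
  c12: stall  regs: r0:8,r1:-2,r2:1,r3:Add1,r4:Add2
  c13: stall  regs: r0:8,r1:-2,r2:1,r3:Add1,r4:Add2
  c14: CDB Add2=-8; issue ADD r1<-Add2  regs: r0:8,r1:Add2,r2:1,r3:Add1,r4:-8
  c15: -  regs: r0:8,r1:Add2,r2:1,r3:Add1,r4:-8
  c16: -  regs: r0:8,r1:Add2,r2:1,r3:Add1,r4:-8
  c17: CDB Add1=9  regs: r0:8,r1:Add2,r2:1,r3:9,r4:-8
  c18: -  regs: r0:8,r1:Add2,r2:1,r3:9,r4:-8
  c19: -  regs: r0:8,r1:Add2,r2:1,r3:9,r4:-8
  c20: CDB Add2=1  regs: r0:8,r1:1,r2:1,r3:9,r4:-8

STATUS = VALUE 9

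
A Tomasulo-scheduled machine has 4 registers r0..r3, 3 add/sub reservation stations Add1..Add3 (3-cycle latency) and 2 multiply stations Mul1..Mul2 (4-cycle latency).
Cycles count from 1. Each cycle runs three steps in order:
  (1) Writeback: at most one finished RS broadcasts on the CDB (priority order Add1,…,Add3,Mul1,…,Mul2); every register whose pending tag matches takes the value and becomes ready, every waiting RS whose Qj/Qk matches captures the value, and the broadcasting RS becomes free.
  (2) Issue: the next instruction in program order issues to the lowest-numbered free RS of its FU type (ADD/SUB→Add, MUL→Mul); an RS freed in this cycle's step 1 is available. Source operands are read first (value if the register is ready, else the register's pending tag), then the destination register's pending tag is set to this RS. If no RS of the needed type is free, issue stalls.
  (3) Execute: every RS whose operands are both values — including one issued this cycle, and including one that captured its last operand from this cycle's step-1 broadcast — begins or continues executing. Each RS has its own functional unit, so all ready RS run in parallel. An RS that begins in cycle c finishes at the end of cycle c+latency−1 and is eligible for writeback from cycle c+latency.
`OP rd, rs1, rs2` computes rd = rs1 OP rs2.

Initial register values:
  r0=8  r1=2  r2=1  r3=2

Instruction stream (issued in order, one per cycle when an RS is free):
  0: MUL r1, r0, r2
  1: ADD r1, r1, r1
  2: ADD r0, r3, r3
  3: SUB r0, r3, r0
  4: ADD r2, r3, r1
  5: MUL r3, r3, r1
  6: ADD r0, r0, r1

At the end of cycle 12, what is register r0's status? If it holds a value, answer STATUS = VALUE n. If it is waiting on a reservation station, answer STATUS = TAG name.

STATUS = VALUE 14

cycle 1: issue MUL r1<-Mul1 // r0:8,r1:Mul1,r2:1,r3:2
cycle 2: issue ADD r1<-Add1 // r0:8,r1:Add1,r2:1,r3:2
cycle 3: issue ADD r0<-Add2 // r0:Add2,r1:Add1,r2:1,r3:2
cycle 4: issue SUB r0<-Add3 // r0:Add3,r1:Add1,r2:1,r3:2
cycle 5: CDB Mul1=8; stall // r0:Add3,r1:Add1,r2:1,r3:2
cycle 6: CDB Add2=4; issue ADD r2<-Add2 // r0:Add3,r1:Add1,r2:Add2,r3:2
cycle 7: issue MUL r3<-Mul1 // r0:Add3,r1:Add1,r2:Add2,r3:Mul1
cycle 8: CDB Add1=16; issue ADD r0<-Add1 // r0:Add1,r1:16,r2:Add2,r3:Mul1
cycle 9: CDB Add3=-2 // r0:Add1,r1:16,r2:Add2,r3:Mul1
cycle 10: - // r0:Add1,r1:16,r2:Add2,r3:Mul1
cycle 11: CDB Add2=18 // r0:Add1,r1:16,r2:18,r3:Mul1
cycle 12: CDB Add1=14 // r0:14,r1:16,r2:18,r3:Mul1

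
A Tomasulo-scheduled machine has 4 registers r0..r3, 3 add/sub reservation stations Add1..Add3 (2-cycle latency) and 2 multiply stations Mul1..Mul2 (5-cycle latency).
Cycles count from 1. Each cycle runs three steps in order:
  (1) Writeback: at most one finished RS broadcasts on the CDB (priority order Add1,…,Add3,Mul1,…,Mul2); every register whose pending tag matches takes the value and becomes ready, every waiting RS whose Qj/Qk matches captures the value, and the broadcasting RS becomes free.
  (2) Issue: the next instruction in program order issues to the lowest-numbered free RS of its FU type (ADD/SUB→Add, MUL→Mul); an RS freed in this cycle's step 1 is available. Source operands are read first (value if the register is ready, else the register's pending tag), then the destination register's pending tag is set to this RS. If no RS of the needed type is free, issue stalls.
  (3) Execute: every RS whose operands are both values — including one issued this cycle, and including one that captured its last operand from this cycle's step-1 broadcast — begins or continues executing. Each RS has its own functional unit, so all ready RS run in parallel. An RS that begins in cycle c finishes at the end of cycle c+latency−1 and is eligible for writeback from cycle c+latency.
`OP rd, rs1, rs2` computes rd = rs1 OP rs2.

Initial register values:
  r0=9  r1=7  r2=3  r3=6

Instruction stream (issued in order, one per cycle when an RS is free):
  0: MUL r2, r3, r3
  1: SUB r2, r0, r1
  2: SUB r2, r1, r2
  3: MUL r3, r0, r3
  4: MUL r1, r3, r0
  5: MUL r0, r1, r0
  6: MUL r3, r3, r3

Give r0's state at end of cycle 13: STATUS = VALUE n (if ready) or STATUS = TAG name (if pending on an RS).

c1: issue MUL r2<-Mul1 | r0:9,r1:7,r2:Mul1,r3:6
c2: issue SUB r2<-Add1 | r0:9,r1:7,r2:Add1,r3:6
c3: issue SUB r2<-Add2 | r0:9,r1:7,r2:Add2,r3:6
c4: CDB Add1=2; issue MUL r3<-Mul2 | r0:9,r1:7,r2:Add2,r3:Mul2
c5: stall | r0:9,r1:7,r2:Add2,r3:Mul2
c6: CDB Add2=5; stall | r0:9,r1:7,r2:5,r3:Mul2
c7: CDB Mul1=36; issue MUL r1<-Mul1 | r0:9,r1:Mul1,r2:5,r3:Mul2
c8: stall | r0:9,r1:Mul1,r2:5,r3:Mul2
c9: CDB Mul2=54; issue MUL r0<-Mul2 | r0:Mul2,r1:Mul1,r2:5,r3:54
c10: stall | r0:Mul2,r1:Mul1,r2:5,r3:54
c11: stall | r0:Mul2,r1:Mul1,r2:5,r3:54
c12: stall | r0:Mul2,r1:Mul1,r2:5,r3:54
c13: stall | r0:Mul2,r1:Mul1,r2:5,r3:54

STATUS = TAG Mul2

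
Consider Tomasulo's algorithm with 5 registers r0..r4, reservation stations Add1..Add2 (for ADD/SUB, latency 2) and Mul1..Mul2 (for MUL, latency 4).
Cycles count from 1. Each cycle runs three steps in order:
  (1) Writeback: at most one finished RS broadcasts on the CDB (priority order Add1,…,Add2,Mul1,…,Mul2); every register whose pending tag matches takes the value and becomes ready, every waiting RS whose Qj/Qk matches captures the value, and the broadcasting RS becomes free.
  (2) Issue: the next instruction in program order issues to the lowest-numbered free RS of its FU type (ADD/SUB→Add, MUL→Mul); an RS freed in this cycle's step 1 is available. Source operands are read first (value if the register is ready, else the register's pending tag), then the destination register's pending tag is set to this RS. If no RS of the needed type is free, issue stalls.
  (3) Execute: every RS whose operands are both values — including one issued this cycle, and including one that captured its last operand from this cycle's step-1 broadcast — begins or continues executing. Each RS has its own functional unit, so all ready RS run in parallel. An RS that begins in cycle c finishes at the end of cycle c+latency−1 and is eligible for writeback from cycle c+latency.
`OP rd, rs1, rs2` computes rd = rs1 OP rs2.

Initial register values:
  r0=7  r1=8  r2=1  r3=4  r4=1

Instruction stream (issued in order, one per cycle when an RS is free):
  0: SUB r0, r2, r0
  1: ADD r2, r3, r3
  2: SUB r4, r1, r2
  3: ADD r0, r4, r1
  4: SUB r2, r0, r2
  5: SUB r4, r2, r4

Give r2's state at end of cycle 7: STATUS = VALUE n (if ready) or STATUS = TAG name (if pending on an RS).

  c1: issue SUB r0<-Add1  regs: r0:Add1,r1:8,r2:1,r3:4,r4:1
  c2: issue ADD r2<-Add2  regs: r0:Add1,r1:8,r2:Add2,r3:4,r4:1
  c3: CDB Add1=-6; issue SUB r4<-Add1  regs: r0:-6,r1:8,r2:Add2,r3:4,r4:Add1
  c4: CDB Add2=8; issue ADD r0<-Add2  regs: r0:Add2,r1:8,r2:8,r3:4,r4:Add1
  c5: stall  regs: r0:Add2,r1:8,r2:8,r3:4,r4:Add1
  c6: CDB Add1=0; issue SUB r2<-Add1  regs: r0:Add2,r1:8,r2:Add1,r3:4,r4:0
  c7: stall  regs: r0:Add2,r1:8,r2:Add1,r3:4,r4:0

STATUS = TAG Add1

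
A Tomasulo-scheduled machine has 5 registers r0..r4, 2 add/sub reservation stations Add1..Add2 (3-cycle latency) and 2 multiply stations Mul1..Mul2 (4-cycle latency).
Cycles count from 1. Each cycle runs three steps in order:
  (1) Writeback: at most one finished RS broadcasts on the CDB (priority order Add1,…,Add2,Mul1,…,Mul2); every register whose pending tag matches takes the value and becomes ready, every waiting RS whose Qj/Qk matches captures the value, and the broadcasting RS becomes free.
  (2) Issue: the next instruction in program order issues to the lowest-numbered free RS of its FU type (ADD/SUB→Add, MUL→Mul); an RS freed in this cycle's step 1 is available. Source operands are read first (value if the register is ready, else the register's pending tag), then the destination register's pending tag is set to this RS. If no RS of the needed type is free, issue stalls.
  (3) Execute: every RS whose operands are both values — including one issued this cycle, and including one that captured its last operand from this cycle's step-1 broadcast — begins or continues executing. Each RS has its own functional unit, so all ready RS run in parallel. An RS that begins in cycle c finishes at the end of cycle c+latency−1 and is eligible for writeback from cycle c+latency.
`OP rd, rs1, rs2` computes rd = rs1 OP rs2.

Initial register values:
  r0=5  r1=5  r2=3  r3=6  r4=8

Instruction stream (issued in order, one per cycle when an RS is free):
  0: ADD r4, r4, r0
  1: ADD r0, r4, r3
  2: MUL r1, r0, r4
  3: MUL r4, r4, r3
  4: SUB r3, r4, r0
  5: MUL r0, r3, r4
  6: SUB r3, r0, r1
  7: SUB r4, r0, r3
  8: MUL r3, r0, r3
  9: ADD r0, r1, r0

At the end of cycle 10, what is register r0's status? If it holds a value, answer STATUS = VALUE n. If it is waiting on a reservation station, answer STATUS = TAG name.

c1: issue ADD r4<-Add1 | r0:5,r1:5,r2:3,r3:6,r4:Add1
c2: issue ADD r0<-Add2 | r0:Add2,r1:5,r2:3,r3:6,r4:Add1
c3: issue MUL r1<-Mul1 | r0:Add2,r1:Mul1,r2:3,r3:6,r4:Add1
c4: CDB Add1=13; issue MUL r4<-Mul2 | r0:Add2,r1:Mul1,r2:3,r3:6,r4:Mul2
c5: issue SUB r3<-Add1 | r0:Add2,r1:Mul1,r2:3,r3:Add1,r4:Mul2
c6: stall | r0:Add2,r1:Mul1,r2:3,r3:Add1,r4:Mul2
c7: CDB Add2=19; stall | r0:19,r1:Mul1,r2:3,r3:Add1,r4:Mul2
c8: CDB Mul2=78; issue MUL r0<-Mul2 | r0:Mul2,r1:Mul1,r2:3,r3:Add1,r4:78
c9: issue SUB r3<-Add2 | r0:Mul2,r1:Mul1,r2:3,r3:Add2,r4:78
c10: stall | r0:Mul2,r1:Mul1,r2:3,r3:Add2,r4:78

STATUS = TAG Mul2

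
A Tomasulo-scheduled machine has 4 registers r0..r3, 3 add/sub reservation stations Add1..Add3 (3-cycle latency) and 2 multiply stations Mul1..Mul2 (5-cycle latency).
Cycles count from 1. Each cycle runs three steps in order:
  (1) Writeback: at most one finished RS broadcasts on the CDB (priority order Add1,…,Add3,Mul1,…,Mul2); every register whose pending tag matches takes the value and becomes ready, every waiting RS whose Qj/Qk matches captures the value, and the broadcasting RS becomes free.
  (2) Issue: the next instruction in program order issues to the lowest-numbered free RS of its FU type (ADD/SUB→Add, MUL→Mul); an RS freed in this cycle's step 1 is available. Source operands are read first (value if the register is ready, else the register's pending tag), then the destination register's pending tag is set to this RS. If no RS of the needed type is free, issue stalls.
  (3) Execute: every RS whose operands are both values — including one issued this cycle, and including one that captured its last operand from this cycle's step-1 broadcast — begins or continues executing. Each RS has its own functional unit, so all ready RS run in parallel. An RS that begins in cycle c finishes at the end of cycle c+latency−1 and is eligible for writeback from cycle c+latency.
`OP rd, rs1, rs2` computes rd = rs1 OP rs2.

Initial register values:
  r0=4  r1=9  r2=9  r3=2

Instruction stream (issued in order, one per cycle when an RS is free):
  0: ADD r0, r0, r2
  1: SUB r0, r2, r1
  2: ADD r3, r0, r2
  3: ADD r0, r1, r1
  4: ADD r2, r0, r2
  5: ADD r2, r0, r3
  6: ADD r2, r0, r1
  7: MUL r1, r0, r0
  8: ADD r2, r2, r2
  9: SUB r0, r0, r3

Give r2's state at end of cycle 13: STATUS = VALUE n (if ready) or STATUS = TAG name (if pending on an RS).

  c1: issue ADD r0<-Add1  regs: r0:Add1,r1:9,r2:9,r3:2
  c2: issue SUB r0<-Add2  regs: r0:Add2,r1:9,r2:9,r3:2
  c3: issue ADD r3<-Add3  regs: r0:Add2,r1:9,r2:9,r3:Add3
  c4: CDB Add1=13; issue ADD r0<-Add1  regs: r0:Add1,r1:9,r2:9,r3:Add3
  c5: CDB Add2=0; issue ADD r2<-Add2  regs: r0:Add1,r1:9,r2:Add2,r3:Add3
  c6: stall  regs: r0:Add1,r1:9,r2:Add2,r3:Add3
  c7: CDB Add1=18; issue ADD r2<-Add1  regs: r0:18,r1:9,r2:Add1,r3:Add3
  c8: CDB Add3=9; issue ADD r2<-Add3  regs: r0:18,r1:9,r2:Add3,r3:9
  c9: issue MUL r1<-Mul1  regs: r0:18,r1:Mul1,r2:Add3,r3:9
  c10: CDB Add2=27; issue ADD r2<-Add2  regs: r0:18,r1:Mul1,r2:Add2,r3:9
  c11: CDB Add1=27; issue SUB r0<-Add1  regs: r0:Add1,r1:Mul1,r2:Add2,r3:9
  c12: CDB Add3=27  regs: r0:Add1,r1:Mul1,r2:Add2,r3:9
  c13: -  regs: r0:Add1,r1:Mul1,r2:Add2,r3:9

STATUS = TAG Add2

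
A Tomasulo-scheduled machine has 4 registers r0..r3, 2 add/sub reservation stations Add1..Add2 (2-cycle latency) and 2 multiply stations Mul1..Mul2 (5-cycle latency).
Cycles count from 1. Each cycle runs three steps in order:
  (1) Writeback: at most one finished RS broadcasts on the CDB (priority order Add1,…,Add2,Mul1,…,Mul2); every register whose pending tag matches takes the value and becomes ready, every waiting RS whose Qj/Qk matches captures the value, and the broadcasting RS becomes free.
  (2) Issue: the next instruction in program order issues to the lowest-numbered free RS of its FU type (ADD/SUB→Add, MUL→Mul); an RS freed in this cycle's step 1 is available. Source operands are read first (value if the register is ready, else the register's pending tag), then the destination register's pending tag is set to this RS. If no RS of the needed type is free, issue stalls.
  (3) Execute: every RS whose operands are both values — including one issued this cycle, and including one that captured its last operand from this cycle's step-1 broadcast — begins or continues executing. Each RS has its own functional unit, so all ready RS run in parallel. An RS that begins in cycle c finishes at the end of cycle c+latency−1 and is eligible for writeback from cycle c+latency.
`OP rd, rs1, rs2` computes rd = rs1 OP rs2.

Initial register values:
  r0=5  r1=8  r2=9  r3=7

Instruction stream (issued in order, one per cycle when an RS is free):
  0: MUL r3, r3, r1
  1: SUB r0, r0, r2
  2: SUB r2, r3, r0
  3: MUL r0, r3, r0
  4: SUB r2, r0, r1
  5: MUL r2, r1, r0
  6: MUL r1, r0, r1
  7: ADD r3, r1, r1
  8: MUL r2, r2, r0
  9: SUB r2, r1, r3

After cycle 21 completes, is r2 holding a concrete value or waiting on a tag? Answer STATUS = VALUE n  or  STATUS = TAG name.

STATUS = VALUE 1792

cycle 1: issue MUL r3<-Mul1 // r0:5,r1:8,r2:9,r3:Mul1
cycle 2: issue SUB r0<-Add1 // r0:Add1,r1:8,r2:9,r3:Mul1
cycle 3: issue SUB r2<-Add2 // r0:Add1,r1:8,r2:Add2,r3:Mul1
cycle 4: CDB Add1=-4; issue MUL r0<-Mul2 // r0:Mul2,r1:8,r2:Add2,r3:Mul1
cycle 5: issue SUB r2<-Add1 // r0:Mul2,r1:8,r2:Add1,r3:Mul1
cycle 6: CDB Mul1=56; issue MUL r2<-Mul1 // r0:Mul2,r1:8,r2:Mul1,r3:56
cycle 7: stall // r0:Mul2,r1:8,r2:Mul1,r3:56
cycle 8: CDB Add2=60; stall // r0:Mul2,r1:8,r2:Mul1,r3:56
cycle 9: stall // r0:Mul2,r1:8,r2:Mul1,r3:56
cycle 10: stall // r0:Mul2,r1:8,r2:Mul1,r3:56
cycle 11: CDB Mul2=-224; issue MUL r1<-Mul2 // r0:-224,r1:Mul2,r2:Mul1,r3:56
cycle 12: issue ADD r3<-Add2 // r0:-224,r1:Mul2,r2:Mul1,r3:Add2
cycle 13: CDB Add1=-232; stall // r0:-224,r1:Mul2,r2:Mul1,r3:Add2
cycle 14: stall // r0:-224,r1:Mul2,r2:Mul1,r3:Add2
cycle 15: stall // r0:-224,r1:Mul2,r2:Mul1,r3:Add2
cycle 16: CDB Mul1=-1792; issue MUL r2<-Mul1 // r0:-224,r1:Mul2,r2:Mul1,r3:Add2
cycle 17: CDB Mul2=-1792; issue SUB r2<-Add1 // r0:-224,r1:-1792,r2:Add1,r3:Add2
cycle 18: - // r0:-224,r1:-1792,r2:Add1,r3:Add2
cycle 19: CDB Add2=-3584 // r0:-224,r1:-1792,r2:Add1,r3:-3584
cycle 20: - // r0:-224,r1:-1792,r2:Add1,r3:-3584
cycle 21: CDB Add1=1792 // r0:-224,r1:-1792,r2:1792,r3:-3584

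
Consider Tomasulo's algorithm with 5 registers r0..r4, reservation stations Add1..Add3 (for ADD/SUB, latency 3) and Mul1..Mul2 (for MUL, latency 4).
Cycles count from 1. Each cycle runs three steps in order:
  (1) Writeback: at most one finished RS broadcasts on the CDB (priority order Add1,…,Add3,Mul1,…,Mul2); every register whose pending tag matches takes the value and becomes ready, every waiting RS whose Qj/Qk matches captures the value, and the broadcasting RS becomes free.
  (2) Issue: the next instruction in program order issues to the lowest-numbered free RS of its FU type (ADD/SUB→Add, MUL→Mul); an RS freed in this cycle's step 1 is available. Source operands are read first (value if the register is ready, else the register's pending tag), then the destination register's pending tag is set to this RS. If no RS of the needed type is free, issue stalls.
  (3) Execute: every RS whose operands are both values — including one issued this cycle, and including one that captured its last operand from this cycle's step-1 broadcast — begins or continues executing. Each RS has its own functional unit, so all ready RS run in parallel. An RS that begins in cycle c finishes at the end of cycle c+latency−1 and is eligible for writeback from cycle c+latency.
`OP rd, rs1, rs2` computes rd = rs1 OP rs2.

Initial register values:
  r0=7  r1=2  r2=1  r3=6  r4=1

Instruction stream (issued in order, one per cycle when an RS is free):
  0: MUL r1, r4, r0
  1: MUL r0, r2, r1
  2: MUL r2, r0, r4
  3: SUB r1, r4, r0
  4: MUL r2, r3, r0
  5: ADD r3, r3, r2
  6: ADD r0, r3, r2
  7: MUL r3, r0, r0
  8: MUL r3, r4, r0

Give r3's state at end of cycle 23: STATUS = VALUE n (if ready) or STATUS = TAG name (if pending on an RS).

  c1: issue MUL r1<-Mul1  regs: r0:7,r1:Mul1,r2:1,r3:6,r4:1
  c2: issue MUL r0<-Mul2  regs: r0:Mul2,r1:Mul1,r2:1,r3:6,r4:1
  c3: stall  regs: r0:Mul2,r1:Mul1,r2:1,r3:6,r4:1
  c4: stall  regs: r0:Mul2,r1:Mul1,r2:1,r3:6,r4:1
  c5: CDB Mul1=7; issue MUL r2<-Mul1  regs: r0:Mul2,r1:7,r2:Mul1,r3:6,r4:1
  c6: issue SUB r1<-Add1  regs: r0:Mul2,r1:Add1,r2:Mul1,r3:6,r4:1
  c7: stall  regs: r0:Mul2,r1:Add1,r2:Mul1,r3:6,r4:1
  c8: stall  regs: r0:Mul2,r1:Add1,r2:Mul1,r3:6,r4:1
  c9: CDB Mul2=7; issue MUL r2<-Mul2  regs: r0:7,r1:Add1,r2:Mul2,r3:6,r4:1
  c10: issue ADD r3<-Add2  regs: r0:7,r1:Add1,r2:Mul2,r3:Add2,r4:1
  c11: issue ADD r0<-Add3  regs: r0:Add3,r1:Add1,r2:Mul2,r3:Add2,r4:1
  c12: CDB Add1=-6; stall  regs: r0:Add3,r1:-6,r2:Mul2,r3:Add2,r4:1
  c13: CDB Mul1=7; issue MUL r3<-Mul1  regs: r0:Add3,r1:-6,r2:Mul2,r3:Mul1,r4:1
  c14: CDB Mul2=42; issue MUL r3<-Mul2  regs: r0:Add3,r1:-6,r2:42,r3:Mul2,r4:1
  c15: -  regs: r0:Add3,r1:-6,r2:42,r3:Mul2,r4:1
  c16: -  regs: r0:Add3,r1:-6,r2:42,r3:Mul2,r4:1
  c17: CDB Add2=48  regs: r0:Add3,r1:-6,r2:42,r3:Mul2,r4:1
  c18: -  regs: r0:Add3,r1:-6,r2:42,r3:Mul2,r4:1
  c19: -  regs: r0:Add3,r1:-6,r2:42,r3:Mul2,r4:1
  c20: CDB Add3=90  regs: r0:90,r1:-6,r2:42,r3:Mul2,r4:1
  c21: -  regs: r0:90,r1:-6,r2:42,r3:Mul2,r4:1
  c22: -  regs: r0:90,r1:-6,r2:42,r3:Mul2,r4:1
  c23: -  regs: r0:90,r1:-6,r2:42,r3:Mul2,r4:1

STATUS = TAG Mul2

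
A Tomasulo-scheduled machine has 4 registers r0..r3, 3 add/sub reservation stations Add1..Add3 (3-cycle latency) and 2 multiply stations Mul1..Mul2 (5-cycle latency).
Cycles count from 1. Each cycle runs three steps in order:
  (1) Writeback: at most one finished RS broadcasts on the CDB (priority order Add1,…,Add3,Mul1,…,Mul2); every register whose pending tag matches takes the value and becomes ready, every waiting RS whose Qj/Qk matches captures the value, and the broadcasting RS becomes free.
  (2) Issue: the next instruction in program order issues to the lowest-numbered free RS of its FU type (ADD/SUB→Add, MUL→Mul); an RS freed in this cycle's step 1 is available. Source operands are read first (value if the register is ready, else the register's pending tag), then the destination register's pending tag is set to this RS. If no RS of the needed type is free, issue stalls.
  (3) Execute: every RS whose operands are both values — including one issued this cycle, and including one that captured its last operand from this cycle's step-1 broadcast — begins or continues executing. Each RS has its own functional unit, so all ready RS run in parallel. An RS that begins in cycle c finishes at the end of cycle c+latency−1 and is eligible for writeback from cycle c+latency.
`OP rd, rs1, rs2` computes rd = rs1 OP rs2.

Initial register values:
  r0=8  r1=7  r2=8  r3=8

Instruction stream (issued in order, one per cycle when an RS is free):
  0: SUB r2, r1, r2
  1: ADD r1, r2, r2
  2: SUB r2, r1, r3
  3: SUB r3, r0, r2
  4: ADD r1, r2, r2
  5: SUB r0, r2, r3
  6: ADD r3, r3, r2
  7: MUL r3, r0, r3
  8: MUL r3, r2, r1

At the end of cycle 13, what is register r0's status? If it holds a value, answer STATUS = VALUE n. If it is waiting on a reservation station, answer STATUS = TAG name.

STATUS = TAG Add3

  c1: issue SUB r2<-Add1  regs: r0:8,r1:7,r2:Add1,r3:8
  c2: issue ADD r1<-Add2  regs: r0:8,r1:Add2,r2:Add1,r3:8
  c3: issue SUB r2<-Add3  regs: r0:8,r1:Add2,r2:Add3,r3:8
  c4: CDB Add1=-1; issue SUB r3<-Add1  regs: r0:8,r1:Add2,r2:Add3,r3:Add1
  c5: stall  regs: r0:8,r1:Add2,r2:Add3,r3:Add1
  c6: stall  regs: r0:8,r1:Add2,r2:Add3,r3:Add1
  c7: CDB Add2=-2; issue ADD r1<-Add2  regs: r0:8,r1:Add2,r2:Add3,r3:Add1
  c8: stall  regs: r0:8,r1:Add2,r2:Add3,r3:Add1
  c9: stall  regs: r0:8,r1:Add2,r2:Add3,r3:Add1
  c10: CDB Add3=-10; issue SUB r0<-Add3  regs: r0:Add3,r1:Add2,r2:-10,r3:Add1
  c11: stall  regs: r0:Add3,r1:Add2,r2:-10,r3:Add1
  c12: stall  regs: r0:Add3,r1:Add2,r2:-10,r3:Add1
  c13: CDB Add1=18; issue ADD r3<-Add1  regs: r0:Add3,r1:Add2,r2:-10,r3:Add1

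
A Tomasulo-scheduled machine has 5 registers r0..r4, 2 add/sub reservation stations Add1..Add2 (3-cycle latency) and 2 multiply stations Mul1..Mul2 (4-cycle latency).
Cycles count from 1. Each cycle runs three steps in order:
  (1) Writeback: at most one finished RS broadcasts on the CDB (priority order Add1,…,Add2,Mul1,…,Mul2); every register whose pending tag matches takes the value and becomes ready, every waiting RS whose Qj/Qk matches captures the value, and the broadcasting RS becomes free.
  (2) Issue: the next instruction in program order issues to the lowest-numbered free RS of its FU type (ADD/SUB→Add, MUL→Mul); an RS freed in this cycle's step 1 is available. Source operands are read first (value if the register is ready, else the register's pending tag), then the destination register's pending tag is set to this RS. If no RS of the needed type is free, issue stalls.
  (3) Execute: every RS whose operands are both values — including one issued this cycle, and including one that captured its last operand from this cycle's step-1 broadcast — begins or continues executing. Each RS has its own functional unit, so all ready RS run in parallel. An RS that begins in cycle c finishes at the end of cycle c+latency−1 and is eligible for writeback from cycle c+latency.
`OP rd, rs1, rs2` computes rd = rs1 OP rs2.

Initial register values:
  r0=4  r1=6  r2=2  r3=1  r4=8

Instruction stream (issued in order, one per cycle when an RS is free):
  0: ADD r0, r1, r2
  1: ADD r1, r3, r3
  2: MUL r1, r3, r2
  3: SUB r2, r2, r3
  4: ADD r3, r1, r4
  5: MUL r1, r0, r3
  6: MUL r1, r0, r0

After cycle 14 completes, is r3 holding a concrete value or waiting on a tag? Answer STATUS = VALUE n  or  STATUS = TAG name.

STATUS = VALUE 10

c1: issue ADD r0<-Add1 | r0:Add1,r1:6,r2:2,r3:1,r4:8
c2: issue ADD r1<-Add2 | r0:Add1,r1:Add2,r2:2,r3:1,r4:8
c3: issue MUL r1<-Mul1 | r0:Add1,r1:Mul1,r2:2,r3:1,r4:8
c4: CDB Add1=8; issue SUB r2<-Add1 | r0:8,r1:Mul1,r2:Add1,r3:1,r4:8
c5: CDB Add2=2; issue ADD r3<-Add2 | r0:8,r1:Mul1,r2:Add1,r3:Add2,r4:8
c6: issue MUL r1<-Mul2 | r0:8,r1:Mul2,r2:Add1,r3:Add2,r4:8
c7: CDB Add1=1; stall | r0:8,r1:Mul2,r2:1,r3:Add2,r4:8
c8: CDB Mul1=2; issue MUL r1<-Mul1 | r0:8,r1:Mul1,r2:1,r3:Add2,r4:8
c9: - | r0:8,r1:Mul1,r2:1,r3:Add2,r4:8
c10: - | r0:8,r1:Mul1,r2:1,r3:Add2,r4:8
c11: CDB Add2=10 | r0:8,r1:Mul1,r2:1,r3:10,r4:8
c12: CDB Mul1=64 | r0:8,r1:64,r2:1,r3:10,r4:8
c13: - | r0:8,r1:64,r2:1,r3:10,r4:8
c14: - | r0:8,r1:64,r2:1,r3:10,r4:8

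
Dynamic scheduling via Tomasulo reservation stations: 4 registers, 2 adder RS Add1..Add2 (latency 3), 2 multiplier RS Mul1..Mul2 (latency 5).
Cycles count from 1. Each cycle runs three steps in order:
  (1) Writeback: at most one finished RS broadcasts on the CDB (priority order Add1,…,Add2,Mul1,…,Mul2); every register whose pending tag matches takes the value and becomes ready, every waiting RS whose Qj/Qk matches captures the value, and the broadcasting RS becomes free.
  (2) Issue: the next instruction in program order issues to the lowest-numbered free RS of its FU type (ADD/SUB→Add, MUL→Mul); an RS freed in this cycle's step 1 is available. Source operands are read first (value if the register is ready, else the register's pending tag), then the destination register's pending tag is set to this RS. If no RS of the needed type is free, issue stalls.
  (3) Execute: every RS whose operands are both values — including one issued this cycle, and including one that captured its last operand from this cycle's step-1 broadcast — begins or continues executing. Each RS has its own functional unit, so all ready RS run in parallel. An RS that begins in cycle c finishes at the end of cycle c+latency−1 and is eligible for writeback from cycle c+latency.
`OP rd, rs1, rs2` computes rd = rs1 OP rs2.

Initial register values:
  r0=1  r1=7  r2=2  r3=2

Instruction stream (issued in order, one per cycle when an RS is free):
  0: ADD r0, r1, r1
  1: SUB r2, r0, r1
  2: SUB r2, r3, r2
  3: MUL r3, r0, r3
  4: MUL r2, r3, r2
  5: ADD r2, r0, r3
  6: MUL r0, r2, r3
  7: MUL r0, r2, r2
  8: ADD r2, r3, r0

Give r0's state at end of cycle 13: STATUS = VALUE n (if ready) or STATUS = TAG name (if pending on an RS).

  c1: issue ADD r0<-Add1  regs: r0:Add1,r1:7,r2:2,r3:2
  c2: issue SUB r2<-Add2  regs: r0:Add1,r1:7,r2:Add2,r3:2
  c3: stall  regs: r0:Add1,r1:7,r2:Add2,r3:2
  c4: CDB Add1=14; issue SUB r2<-Add1  regs: r0:14,r1:7,r2:Add1,r3:2
  c5: issue MUL r3<-Mul1  regs: r0:14,r1:7,r2:Add1,r3:Mul1
  c6: issue MUL r2<-Mul2  regs: r0:14,r1:7,r2:Mul2,r3:Mul1
  c7: CDB Add2=7; issue ADD r2<-Add2  regs: r0:14,r1:7,r2:Add2,r3:Mul1
  c8: stall  regs: r0:14,r1:7,r2:Add2,r3:Mul1
  c9: stall  regs: r0:14,r1:7,r2:Add2,r3:Mul1
  c10: CDB Add1=-5; stall  regs: r0:14,r1:7,r2:Add2,r3:Mul1
  c11: CDB Mul1=28; issue MUL r0<-Mul1  regs: r0:Mul1,r1:7,r2:Add2,r3:28
  c12: stall  regs: r0:Mul1,r1:7,r2:Add2,r3:28
  c13: stall  regs: r0:Mul1,r1:7,r2:Add2,r3:28

STATUS = TAG Mul1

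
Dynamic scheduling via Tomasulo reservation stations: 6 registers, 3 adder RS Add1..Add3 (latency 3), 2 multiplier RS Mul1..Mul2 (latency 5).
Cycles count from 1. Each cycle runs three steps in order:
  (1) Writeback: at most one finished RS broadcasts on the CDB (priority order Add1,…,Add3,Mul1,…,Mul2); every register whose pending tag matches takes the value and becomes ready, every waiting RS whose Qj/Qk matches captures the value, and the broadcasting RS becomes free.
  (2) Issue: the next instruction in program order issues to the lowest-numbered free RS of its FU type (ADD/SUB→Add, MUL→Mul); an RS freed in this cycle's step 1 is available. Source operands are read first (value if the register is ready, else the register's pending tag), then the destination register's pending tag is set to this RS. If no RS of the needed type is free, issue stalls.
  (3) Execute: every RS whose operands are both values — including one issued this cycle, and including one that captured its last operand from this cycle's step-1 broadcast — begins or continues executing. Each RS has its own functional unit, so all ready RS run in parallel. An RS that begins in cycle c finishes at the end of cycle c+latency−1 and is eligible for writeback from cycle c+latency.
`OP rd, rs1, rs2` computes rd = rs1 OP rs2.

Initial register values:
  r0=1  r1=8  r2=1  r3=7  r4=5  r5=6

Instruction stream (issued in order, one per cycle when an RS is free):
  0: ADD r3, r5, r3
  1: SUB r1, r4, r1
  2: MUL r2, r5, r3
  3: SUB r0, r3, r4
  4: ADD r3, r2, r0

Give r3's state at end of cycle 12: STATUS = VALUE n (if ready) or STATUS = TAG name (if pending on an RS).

  c1: issue ADD r3<-Add1  regs: r0:1,r1:8,r2:1,r3:Add1,r4:5,r5:6
  c2: issue SUB r1<-Add2  regs: r0:1,r1:Add2,r2:1,r3:Add1,r4:5,r5:6
  c3: issue MUL r2<-Mul1  regs: r0:1,r1:Add2,r2:Mul1,r3:Add1,r4:5,r5:6
  c4: CDB Add1=13; issue SUB r0<-Add1  regs: r0:Add1,r1:Add2,r2:Mul1,r3:13,r4:5,r5:6
  c5: CDB Add2=-3; issue ADD r3<-Add2  regs: r0:Add1,r1:-3,r2:Mul1,r3:Add2,r4:5,r5:6
  c6: -  regs: r0:Add1,r1:-3,r2:Mul1,r3:Add2,r4:5,r5:6
  c7: CDB Add1=8  regs: r0:8,r1:-3,r2:Mul1,r3:Add2,r4:5,r5:6
  c8: -  regs: r0:8,r1:-3,r2:Mul1,r3:Add2,r4:5,r5:6
  c9: CDB Mul1=78  regs: r0:8,r1:-3,r2:78,r3:Add2,r4:5,r5:6
  c10: -  regs: r0:8,r1:-3,r2:78,r3:Add2,r4:5,r5:6
  c11: -  regs: r0:8,r1:-3,r2:78,r3:Add2,r4:5,r5:6
  c12: CDB Add2=86  regs: r0:8,r1:-3,r2:78,r3:86,r4:5,r5:6

STATUS = VALUE 86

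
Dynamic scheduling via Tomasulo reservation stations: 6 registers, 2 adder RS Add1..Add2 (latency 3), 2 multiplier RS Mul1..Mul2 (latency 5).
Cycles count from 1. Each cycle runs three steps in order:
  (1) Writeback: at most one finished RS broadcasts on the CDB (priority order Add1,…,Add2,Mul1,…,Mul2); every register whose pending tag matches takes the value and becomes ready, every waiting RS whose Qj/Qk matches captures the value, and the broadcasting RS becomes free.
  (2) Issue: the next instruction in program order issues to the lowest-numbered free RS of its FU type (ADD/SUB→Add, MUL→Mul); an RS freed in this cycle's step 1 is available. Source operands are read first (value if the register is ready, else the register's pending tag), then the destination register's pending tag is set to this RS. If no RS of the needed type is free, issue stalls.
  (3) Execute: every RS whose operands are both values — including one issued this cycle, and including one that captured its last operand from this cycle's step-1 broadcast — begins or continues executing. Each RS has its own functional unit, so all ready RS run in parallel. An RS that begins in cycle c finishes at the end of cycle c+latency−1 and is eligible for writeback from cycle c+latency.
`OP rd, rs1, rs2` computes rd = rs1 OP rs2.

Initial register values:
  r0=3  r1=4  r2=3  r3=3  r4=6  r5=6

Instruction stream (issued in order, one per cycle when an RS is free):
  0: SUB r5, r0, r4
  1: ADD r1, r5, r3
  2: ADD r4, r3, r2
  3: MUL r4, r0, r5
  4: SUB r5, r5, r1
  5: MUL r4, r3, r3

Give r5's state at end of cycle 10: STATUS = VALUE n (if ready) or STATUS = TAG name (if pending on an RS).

STATUS = TAG Add1

c1: issue SUB r5<-Add1 | r0:3,r1:4,r2:3,r3:3,r4:6,r5:Add1
c2: issue ADD r1<-Add2 | r0:3,r1:Add2,r2:3,r3:3,r4:6,r5:Add1
c3: stall | r0:3,r1:Add2,r2:3,r3:3,r4:6,r5:Add1
c4: CDB Add1=-3; issue ADD r4<-Add1 | r0:3,r1:Add2,r2:3,r3:3,r4:Add1,r5:-3
c5: issue MUL r4<-Mul1 | r0:3,r1:Add2,r2:3,r3:3,r4:Mul1,r5:-3
c6: stall | r0:3,r1:Add2,r2:3,r3:3,r4:Mul1,r5:-3
c7: CDB Add1=6; issue SUB r5<-Add1 | r0:3,r1:Add2,r2:3,r3:3,r4:Mul1,r5:Add1
c8: CDB Add2=0; issue MUL r4<-Mul2 | r0:3,r1:0,r2:3,r3:3,r4:Mul2,r5:Add1
c9: - | r0:3,r1:0,r2:3,r3:3,r4:Mul2,r5:Add1
c10: CDB Mul1=-9 | r0:3,r1:0,r2:3,r3:3,r4:Mul2,r5:Add1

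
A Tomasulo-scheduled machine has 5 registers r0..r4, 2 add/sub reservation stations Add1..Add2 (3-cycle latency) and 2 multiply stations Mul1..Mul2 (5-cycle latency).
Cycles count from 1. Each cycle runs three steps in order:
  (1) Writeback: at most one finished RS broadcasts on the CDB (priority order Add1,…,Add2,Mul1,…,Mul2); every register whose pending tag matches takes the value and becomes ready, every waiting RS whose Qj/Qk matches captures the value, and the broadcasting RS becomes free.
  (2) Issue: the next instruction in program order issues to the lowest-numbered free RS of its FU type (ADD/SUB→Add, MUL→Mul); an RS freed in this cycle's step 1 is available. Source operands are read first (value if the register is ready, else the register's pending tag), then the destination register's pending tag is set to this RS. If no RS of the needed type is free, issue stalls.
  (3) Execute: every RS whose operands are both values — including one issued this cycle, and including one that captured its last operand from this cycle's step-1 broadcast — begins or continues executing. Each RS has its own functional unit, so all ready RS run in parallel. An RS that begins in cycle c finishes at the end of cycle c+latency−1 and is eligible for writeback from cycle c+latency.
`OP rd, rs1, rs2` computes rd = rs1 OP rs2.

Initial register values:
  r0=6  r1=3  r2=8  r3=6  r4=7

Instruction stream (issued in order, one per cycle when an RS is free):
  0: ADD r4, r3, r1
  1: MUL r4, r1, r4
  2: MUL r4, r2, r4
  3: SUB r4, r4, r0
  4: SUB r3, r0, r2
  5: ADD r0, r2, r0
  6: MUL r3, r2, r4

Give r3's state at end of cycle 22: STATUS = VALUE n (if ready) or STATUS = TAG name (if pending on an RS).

STATUS = VALUE 1680

cycle 1: issue ADD r4<-Add1 // r0:6,r1:3,r2:8,r3:6,r4:Add1
cycle 2: issue MUL r4<-Mul1 // r0:6,r1:3,r2:8,r3:6,r4:Mul1
cycle 3: issue MUL r4<-Mul2 // r0:6,r1:3,r2:8,r3:6,r4:Mul2
cycle 4: CDB Add1=9; issue SUB r4<-Add1 // r0:6,r1:3,r2:8,r3:6,r4:Add1
cycle 5: issue SUB r3<-Add2 // r0:6,r1:3,r2:8,r3:Add2,r4:Add1
cycle 6: stall // r0:6,r1:3,r2:8,r3:Add2,r4:Add1
cycle 7: stall // r0:6,r1:3,r2:8,r3:Add2,r4:Add1
cycle 8: CDB Add2=-2; issue ADD r0<-Add2 // r0:Add2,r1:3,r2:8,r3:-2,r4:Add1
cycle 9: CDB Mul1=27; issue MUL r3<-Mul1 // r0:Add2,r1:3,r2:8,r3:Mul1,r4:Add1
cycle 10: - // r0:Add2,r1:3,r2:8,r3:Mul1,r4:Add1
cycle 11: CDB Add2=14 // r0:14,r1:3,r2:8,r3:Mul1,r4:Add1
cycle 12: - // r0:14,r1:3,r2:8,r3:Mul1,r4:Add1
cycle 13: - // r0:14,r1:3,r2:8,r3:Mul1,r4:Add1
cycle 14: CDB Mul2=216 // r0:14,r1:3,r2:8,r3:Mul1,r4:Add1
cycle 15: - // r0:14,r1:3,r2:8,r3:Mul1,r4:Add1
cycle 16: - // r0:14,r1:3,r2:8,r3:Mul1,r4:Add1
cycle 17: CDB Add1=210 // r0:14,r1:3,r2:8,r3:Mul1,r4:210
cycle 18: - // r0:14,r1:3,r2:8,r3:Mul1,r4:210
cycle 19: - // r0:14,r1:3,r2:8,r3:Mul1,r4:210
cycle 20: - // r0:14,r1:3,r2:8,r3:Mul1,r4:210
cycle 21: - // r0:14,r1:3,r2:8,r3:Mul1,r4:210
cycle 22: CDB Mul1=1680 // r0:14,r1:3,r2:8,r3:1680,r4:210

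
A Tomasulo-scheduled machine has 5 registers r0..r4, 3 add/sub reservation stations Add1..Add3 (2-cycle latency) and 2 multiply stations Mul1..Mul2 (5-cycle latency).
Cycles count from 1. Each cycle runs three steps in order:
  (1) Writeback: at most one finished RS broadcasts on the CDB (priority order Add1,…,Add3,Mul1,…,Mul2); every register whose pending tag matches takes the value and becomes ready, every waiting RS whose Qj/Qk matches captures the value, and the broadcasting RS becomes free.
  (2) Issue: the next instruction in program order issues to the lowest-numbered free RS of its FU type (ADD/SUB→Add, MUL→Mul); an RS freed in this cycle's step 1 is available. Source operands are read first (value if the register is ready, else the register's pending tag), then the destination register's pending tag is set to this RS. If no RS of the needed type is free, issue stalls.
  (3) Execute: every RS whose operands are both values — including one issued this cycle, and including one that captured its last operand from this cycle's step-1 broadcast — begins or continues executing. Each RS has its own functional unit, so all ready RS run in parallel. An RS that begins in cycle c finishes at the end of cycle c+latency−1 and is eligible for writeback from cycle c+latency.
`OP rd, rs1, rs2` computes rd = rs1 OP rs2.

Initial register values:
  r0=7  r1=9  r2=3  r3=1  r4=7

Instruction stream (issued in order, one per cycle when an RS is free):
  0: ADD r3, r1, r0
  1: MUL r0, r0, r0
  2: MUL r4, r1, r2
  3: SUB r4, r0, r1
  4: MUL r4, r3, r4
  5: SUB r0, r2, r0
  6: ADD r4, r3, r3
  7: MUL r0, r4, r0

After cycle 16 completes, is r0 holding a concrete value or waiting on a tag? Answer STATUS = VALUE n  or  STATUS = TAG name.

STATUS = VALUE -1472

cycle 1: issue ADD r3<-Add1 // r0:7,r1:9,r2:3,r3:Add1,r4:7
cycle 2: issue MUL r0<-Mul1 // r0:Mul1,r1:9,r2:3,r3:Add1,r4:7
cycle 3: CDB Add1=16; issue MUL r4<-Mul2 // r0:Mul1,r1:9,r2:3,r3:16,r4:Mul2
cycle 4: issue SUB r4<-Add1 // r0:Mul1,r1:9,r2:3,r3:16,r4:Add1
cycle 5: stall // r0:Mul1,r1:9,r2:3,r3:16,r4:Add1
cycle 6: stall // r0:Mul1,r1:9,r2:3,r3:16,r4:Add1
cycle 7: CDB Mul1=49; issue MUL r4<-Mul1 // r0:49,r1:9,r2:3,r3:16,r4:Mul1
cycle 8: CDB Mul2=27; issue SUB r0<-Add2 // r0:Add2,r1:9,r2:3,r3:16,r4:Mul1
cycle 9: CDB Add1=40; issue ADD r4<-Add1 // r0:Add2,r1:9,r2:3,r3:16,r4:Add1
cycle 10: CDB Add2=-46; issue MUL r0<-Mul2 // r0:Mul2,r1:9,r2:3,r3:16,r4:Add1
cycle 11: CDB Add1=32 // r0:Mul2,r1:9,r2:3,r3:16,r4:32
cycle 12: - // r0:Mul2,r1:9,r2:3,r3:16,r4:32
cycle 13: - // r0:Mul2,r1:9,r2:3,r3:16,r4:32
cycle 14: CDB Mul1=640 // r0:Mul2,r1:9,r2:3,r3:16,r4:32
cycle 15: - // r0:Mul2,r1:9,r2:3,r3:16,r4:32
cycle 16: CDB Mul2=-1472 // r0:-1472,r1:9,r2:3,r3:16,r4:32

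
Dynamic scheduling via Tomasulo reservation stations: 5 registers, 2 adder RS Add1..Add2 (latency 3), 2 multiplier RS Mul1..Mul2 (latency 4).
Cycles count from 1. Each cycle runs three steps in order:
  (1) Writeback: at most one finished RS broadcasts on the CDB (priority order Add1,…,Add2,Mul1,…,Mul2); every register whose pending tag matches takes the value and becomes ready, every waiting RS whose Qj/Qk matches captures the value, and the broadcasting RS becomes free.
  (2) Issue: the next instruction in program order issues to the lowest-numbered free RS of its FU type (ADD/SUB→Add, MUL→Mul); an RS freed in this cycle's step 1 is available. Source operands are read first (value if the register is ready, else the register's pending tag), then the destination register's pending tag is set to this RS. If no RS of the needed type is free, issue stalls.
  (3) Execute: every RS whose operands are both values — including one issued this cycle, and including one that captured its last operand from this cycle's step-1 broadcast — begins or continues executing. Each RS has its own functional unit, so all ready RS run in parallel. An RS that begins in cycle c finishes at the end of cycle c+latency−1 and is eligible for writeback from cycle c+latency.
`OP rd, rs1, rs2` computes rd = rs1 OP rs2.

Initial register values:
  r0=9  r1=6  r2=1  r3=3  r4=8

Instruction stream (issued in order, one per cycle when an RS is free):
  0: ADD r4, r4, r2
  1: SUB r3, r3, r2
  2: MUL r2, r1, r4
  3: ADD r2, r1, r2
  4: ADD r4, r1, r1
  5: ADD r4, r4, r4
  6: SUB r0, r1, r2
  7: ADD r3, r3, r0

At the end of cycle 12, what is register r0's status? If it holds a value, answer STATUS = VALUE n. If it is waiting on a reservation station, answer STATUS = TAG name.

STATUS = TAG Add2

cycle 1: issue ADD r4<-Add1 // r0:9,r1:6,r2:1,r3:3,r4:Add1
cycle 2: issue SUB r3<-Add2 // r0:9,r1:6,r2:1,r3:Add2,r4:Add1
cycle 3: issue MUL r2<-Mul1 // r0:9,r1:6,r2:Mul1,r3:Add2,r4:Add1
cycle 4: CDB Add1=9; issue ADD r2<-Add1 // r0:9,r1:6,r2:Add1,r3:Add2,r4:9
cycle 5: CDB Add2=2; issue ADD r4<-Add2 // r0:9,r1:6,r2:Add1,r3:2,r4:Add2
cycle 6: stall // r0:9,r1:6,r2:Add1,r3:2,r4:Add2
cycle 7: stall // r0:9,r1:6,r2:Add1,r3:2,r4:Add2
cycle 8: CDB Add2=12; issue ADD r4<-Add2 // r0:9,r1:6,r2:Add1,r3:2,r4:Add2
cycle 9: CDB Mul1=54; stall // r0:9,r1:6,r2:Add1,r3:2,r4:Add2
cycle 10: stall // r0:9,r1:6,r2:Add1,r3:2,r4:Add2
cycle 11: CDB Add2=24; issue SUB r0<-Add2 // r0:Add2,r1:6,r2:Add1,r3:2,r4:24
cycle 12: CDB Add1=60; issue ADD r3<-Add1 // r0:Add2,r1:6,r2:60,r3:Add1,r4:24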